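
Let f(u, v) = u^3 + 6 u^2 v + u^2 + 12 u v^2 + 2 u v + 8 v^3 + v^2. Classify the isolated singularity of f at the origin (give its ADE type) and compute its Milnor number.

The Hessian of f at 0 has rank 1. Corank 1: A-series; mu = 2 gives A_2.

Type A2, Milnor number mu = 2.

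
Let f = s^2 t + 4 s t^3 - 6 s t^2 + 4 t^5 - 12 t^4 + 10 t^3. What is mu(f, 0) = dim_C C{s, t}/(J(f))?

4

The Hessian of f at 0 is [[0, 0], [0, 0]] with rank 0, so corank 2. A Groebner basis of the Jacobian ideal J(f) in C{s,t} is {t^3, s^2 - 6*t^2, s*t - 3*t^2}; counting standard monomials gives mu = 4. Corank 2; j^3 = t*(s^2 - 6*s*t + 10*t^2) splits into three distinct lines over C (the quadratic factor has nonzero discriminant), so D_4.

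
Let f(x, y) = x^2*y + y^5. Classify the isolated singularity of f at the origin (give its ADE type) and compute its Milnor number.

Type D_{6}, Milnor number mu = 6.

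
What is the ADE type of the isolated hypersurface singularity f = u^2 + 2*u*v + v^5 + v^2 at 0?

The Hessian of f at 0 has rank 1. Corank 1: A-series; mu = 4 gives A_4.

A_4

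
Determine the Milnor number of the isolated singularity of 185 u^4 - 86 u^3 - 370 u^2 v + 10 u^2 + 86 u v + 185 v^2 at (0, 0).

1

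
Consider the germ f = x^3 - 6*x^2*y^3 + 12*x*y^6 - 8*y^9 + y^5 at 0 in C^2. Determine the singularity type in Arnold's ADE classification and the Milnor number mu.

Type E_8, Milnor number mu = 8.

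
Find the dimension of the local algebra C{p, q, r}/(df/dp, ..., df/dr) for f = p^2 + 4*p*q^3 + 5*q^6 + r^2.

5

The Hessian of f at 0 is [[2, 0, 0], [0, 0, 0], [0, 0, 2]] with rank 2, so corank 1. A Groebner basis of the Jacobian ideal J(f) in C{p,q,r} is {p*q^2, p/2 + q^3, p^2, r}; counting standard monomials gives mu = 5. Corank 1: A-series; mu = 5 gives A_5.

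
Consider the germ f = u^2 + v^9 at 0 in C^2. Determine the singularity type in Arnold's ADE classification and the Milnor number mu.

Type A8, Milnor number mu = 8.

The Hessian of f at 0 is [[2, 0], [0, 0]] with rank 1, so corank 1. A Groebner basis of the Jacobian ideal J(f) in C{u,v} is {v^8, u}; counting standard monomials gives mu = 8. Corank 1: A-series; mu = 8 gives A_8.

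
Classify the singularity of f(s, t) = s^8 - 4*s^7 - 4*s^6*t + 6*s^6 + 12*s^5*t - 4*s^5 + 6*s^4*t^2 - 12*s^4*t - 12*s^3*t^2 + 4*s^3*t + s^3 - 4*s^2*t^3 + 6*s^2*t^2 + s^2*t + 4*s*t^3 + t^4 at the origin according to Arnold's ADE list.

The Hessian of f at 0 is [[0, 0], [0, 0]] with rank 0, so corank 2. A Groebner basis of the Jacobian ideal J(f) in C{s,t} is {s*t^2, -s*t/4 + t^3, s^2 + s*t}; counting standard monomials gives mu = 5. Corank 2; j^3 = s^2*(s + t) has shape L^2 M (L != M), so D-series; mu = 5 gives D_5.

D_5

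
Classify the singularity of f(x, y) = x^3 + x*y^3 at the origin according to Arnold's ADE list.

E7

The Hessian of f at 0 is [[0, 0], [0, 0]] with rank 0, so corank 2. A Groebner basis of the Jacobian ideal J(f) in C{x,y} is {x^3, x*y^2, 3*x^2 + y^3}; counting standard monomials gives mu = 7. Corank 2; j^3 = x^3 is a perfect cube, so E-series; the 4-jet and mu = 7 give E_7.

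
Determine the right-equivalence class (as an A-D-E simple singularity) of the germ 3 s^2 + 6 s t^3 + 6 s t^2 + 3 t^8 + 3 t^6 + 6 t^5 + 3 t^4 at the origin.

A7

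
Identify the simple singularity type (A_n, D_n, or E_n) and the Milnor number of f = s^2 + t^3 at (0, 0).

Type A_{2}, Milnor number mu = 2.

The Hessian of f at 0 has rank 1. Corank 1: A-series; mu = 2 gives A_2.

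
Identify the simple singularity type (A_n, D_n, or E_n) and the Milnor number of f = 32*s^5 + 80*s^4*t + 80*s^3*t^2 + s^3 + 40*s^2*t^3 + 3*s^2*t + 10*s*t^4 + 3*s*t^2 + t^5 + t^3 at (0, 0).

Type E_8, Milnor number mu = 8.

The Hessian of f at 0 is [[0, 0], [0, 0]] with rank 0, so corank 2. A Groebner basis of the Jacobian ideal J(f) in C{s,t} is {t^5, s*t^3 + 7*t^4/8, s^2 + 2*s*t + t^2}; counting standard monomials gives mu = 8. Corank 2; j^3 = (s + t)^3 is a perfect cube, so E-series; the 5-jet and mu = 8 give E_8.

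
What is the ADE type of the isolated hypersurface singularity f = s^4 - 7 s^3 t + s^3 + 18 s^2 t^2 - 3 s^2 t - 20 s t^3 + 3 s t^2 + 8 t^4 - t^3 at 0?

E_{7}

The Hessian of f at 0 has rank 0. Corank 2; j^3 = (s - t)^3 is a perfect cube, so E-series; the 4-jet and mu = 7 give E_7.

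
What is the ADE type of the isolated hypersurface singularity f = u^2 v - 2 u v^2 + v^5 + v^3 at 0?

D_{6}

The Hessian of f at 0 has rank 0. Corank 2; j^3 = v*(u - v)^2 has shape L^2 M (L != M), so D-series; mu = 6 gives D_6.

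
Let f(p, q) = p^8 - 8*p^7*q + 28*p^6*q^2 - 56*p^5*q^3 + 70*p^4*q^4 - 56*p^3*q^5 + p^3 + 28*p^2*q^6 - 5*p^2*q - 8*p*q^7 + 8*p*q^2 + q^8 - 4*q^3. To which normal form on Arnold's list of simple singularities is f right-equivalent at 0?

The Hessian of f at 0 has rank 0. Corank 2; j^3 = (p - 2*q)^2*(p - q) has shape L^2 M (L != M), so D-series; mu = 9 gives D_9.

D_9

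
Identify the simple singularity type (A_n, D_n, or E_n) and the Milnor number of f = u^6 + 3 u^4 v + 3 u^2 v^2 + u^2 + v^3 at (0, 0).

Type A_{2}, Milnor number mu = 2.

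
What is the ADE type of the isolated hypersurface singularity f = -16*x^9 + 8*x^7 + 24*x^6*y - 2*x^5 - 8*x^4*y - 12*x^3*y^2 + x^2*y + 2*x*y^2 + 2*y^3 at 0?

The Hessian of f at 0 has rank 0. Corank 2; j^3 = y*(x^2 + 2*x*y + 2*y^2) splits into three distinct lines over C (the quadratic factor has nonzero discriminant), so D_4.

D4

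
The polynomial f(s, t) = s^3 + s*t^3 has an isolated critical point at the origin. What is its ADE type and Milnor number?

Type E7, Milnor number mu = 7.

The Hessian of f at 0 has rank 0. Corank 2; j^3 = s^3 is a perfect cube, so E-series; the 4-jet and mu = 7 give E_7.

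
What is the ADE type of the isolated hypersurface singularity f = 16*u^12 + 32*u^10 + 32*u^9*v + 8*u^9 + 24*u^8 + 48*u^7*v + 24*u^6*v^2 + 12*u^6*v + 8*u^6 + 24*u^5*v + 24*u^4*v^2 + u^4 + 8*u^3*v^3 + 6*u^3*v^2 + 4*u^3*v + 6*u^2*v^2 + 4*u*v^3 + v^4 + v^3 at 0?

E_{6}

The Hessian of f at 0 has rank 0. Corank 2; j^3 = v^3 is a perfect cube, so E-series; the 4-jet and mu = 6 give E_6.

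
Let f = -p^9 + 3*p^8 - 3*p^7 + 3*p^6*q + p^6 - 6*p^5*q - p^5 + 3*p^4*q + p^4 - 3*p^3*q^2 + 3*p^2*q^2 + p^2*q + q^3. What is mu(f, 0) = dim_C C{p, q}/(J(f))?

4

The Hessian of f at 0 is [[0, 0], [0, 0]] with rank 0, so corank 2. A Groebner basis of the Jacobian ideal J(f) in C{p,q} is {q^3, p^2 + 3*q^2, p*q}; counting standard monomials gives mu = 4. Corank 2; j^3 = q*(p^2 + q^2) splits into three distinct lines over C (the quadratic factor has nonzero discriminant), so D_4.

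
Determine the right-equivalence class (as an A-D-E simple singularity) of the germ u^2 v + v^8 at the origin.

D_9

The Hessian of f at 0 has rank 0. Corank 2; j^3 = u^2*v has shape L^2 M (L != M), so D-series; mu = 9 gives D_9.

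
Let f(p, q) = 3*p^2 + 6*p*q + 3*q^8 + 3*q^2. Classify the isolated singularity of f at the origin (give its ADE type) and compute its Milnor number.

Type A7, Milnor number mu = 7.

The Hessian of f at 0 has rank 1. Corank 1: A-series; mu = 7 gives A_7.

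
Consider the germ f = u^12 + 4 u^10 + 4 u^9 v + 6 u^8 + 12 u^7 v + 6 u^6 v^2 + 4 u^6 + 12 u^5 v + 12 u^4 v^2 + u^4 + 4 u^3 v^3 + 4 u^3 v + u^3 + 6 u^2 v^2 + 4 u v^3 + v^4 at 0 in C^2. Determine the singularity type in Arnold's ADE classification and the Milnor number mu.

The Hessian of f at 0 is [[0, 0], [0, 0]] with rank 0, so corank 2. A Groebner basis of the Jacobian ideal J(f) in C{u,v} is {v^4, u*v^2 + v^3/3, u^2}; counting standard monomials gives mu = 6. Corank 2; j^3 = u^3 is a perfect cube, so E-series; the 4-jet and mu = 6 give E_6.

Type E6, Milnor number mu = 6.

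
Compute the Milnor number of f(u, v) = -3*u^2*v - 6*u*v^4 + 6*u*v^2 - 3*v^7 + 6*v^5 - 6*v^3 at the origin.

4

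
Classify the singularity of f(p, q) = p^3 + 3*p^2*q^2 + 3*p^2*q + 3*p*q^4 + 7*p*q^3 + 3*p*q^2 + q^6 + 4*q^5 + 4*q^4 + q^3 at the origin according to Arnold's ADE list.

The Hessian of f at 0 has rank 0. Corank 2; j^3 = (p + q)^3 is a perfect cube, so E-series; the 4-jet and mu = 7 give E_7.

E_{7}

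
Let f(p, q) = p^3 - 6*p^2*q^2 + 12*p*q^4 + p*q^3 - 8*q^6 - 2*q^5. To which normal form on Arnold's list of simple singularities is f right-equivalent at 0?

The Hessian of f at 0 is [[0, 0], [0, 0]] with rank 0, so corank 2. A Groebner basis of the Jacobian ideal J(f) in C{p,q} is {-p^2/4 + q^4 - q^3/12, p^3, p^2*q + p^2/12 + q^3/36, -p^2/2 + p*q^2 - q^3/6}; counting standard monomials gives mu = 7. Corank 2; j^3 = p^3 is a perfect cube, so E-series; the 4-jet and mu = 7 give E_7.

E7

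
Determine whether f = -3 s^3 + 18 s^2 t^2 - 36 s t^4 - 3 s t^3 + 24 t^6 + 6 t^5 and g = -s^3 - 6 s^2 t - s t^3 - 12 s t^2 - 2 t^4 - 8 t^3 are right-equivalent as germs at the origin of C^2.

Yes.

The Hessian of f at 0 is [[0, 0], [0, 0]] with rank 0, so corank 2. A Groebner basis of the Jacobian ideal J(f) in C{s,t} is {-s^2/4 + t^4 - t^3/12, s^3, s^2*t + s^2/12 + t^3/36, -s^2/2 + s*t^2 - t^3/6}; counting standard monomials gives mu = 7. Corank 2; j^3 = -3*s^3 is a perfect cube, so E-series; the 4-jet and mu = 7 give E_7. The Hessian of g at 0 is [[0, 0], [0, 0]] with rank 0, so corank 2. A Groebner basis of the Jacobian ideal J(g) in C{s,t} is {s^3 + 6*s^2*t + 48*s^2 + 192*s*t + 192*t^2, -6*s^2 + s*t^2 - 24*s*t - 24*t^2, 3*s^2 + 12*s*t + t^3 + 12*t^2}; counting standard monomials gives mu = 7. Corank 2; j^3 = -(s + 2*t)^3 is a perfect cube, so E-series; the 4-jet and mu = 7 give E_7. Both have type E_7, hence right-equivalent.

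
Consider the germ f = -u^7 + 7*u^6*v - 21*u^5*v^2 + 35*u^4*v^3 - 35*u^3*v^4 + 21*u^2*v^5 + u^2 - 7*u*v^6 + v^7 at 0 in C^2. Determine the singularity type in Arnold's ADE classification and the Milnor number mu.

Type A_{6}, Milnor number mu = 6.

The Hessian of f at 0 is [[2, 0], [0, 0]] with rank 1, so corank 1. A Groebner basis of the Jacobian ideal J(f) in C{u,v} is {v^6, u}; counting standard monomials gives mu = 6. Corank 1: A-series; mu = 6 gives A_6.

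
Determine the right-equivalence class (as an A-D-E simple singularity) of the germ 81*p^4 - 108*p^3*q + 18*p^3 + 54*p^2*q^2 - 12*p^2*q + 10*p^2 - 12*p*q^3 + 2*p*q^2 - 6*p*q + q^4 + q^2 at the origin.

A_{1}

The Hessian of f at 0 has rank 2. Corank 0: nondegenerate Morse point, so A_1.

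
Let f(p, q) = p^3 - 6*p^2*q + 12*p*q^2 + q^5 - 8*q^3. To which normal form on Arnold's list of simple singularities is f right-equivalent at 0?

E8

The Hessian of f at 0 is [[0, 0], [0, 0]] with rank 0, so corank 2. A Groebner basis of the Jacobian ideal J(f) in C{p,q} is {q^4, p^2 - 4*p*q + 4*q^2}; counting standard monomials gives mu = 8. Corank 2; j^3 = (p - 2*q)^3 is a perfect cube, so E-series; the 5-jet and mu = 8 give E_8.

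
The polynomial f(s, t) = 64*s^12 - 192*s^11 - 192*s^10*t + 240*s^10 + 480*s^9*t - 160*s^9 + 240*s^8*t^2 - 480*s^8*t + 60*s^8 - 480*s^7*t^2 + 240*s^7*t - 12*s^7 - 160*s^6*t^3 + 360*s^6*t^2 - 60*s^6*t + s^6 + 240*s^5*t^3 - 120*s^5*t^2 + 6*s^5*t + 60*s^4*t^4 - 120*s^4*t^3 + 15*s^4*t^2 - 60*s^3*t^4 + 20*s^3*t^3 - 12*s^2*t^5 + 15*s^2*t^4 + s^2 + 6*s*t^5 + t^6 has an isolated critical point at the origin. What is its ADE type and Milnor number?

Type A5, Milnor number mu = 5.

The Hessian of f at 0 has rank 1. Corank 1: A-series; mu = 5 gives A_5.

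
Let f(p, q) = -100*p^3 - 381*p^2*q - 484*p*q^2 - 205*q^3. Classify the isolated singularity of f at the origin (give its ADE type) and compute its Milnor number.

Type D_{4}, Milnor number mu = 4.

The Hessian of f at 0 has rank 0. Corank 2; j^3 = -(4*p + 5*q)*(25*p^2 + 64*p*q + 41*q^2) splits into three distinct lines over C (the quadratic factor has nonzero discriminant), so D_4.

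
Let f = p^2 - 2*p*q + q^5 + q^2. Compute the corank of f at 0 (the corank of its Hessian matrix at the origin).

1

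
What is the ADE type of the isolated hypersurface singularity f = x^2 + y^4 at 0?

A_{3}

The Hessian of f at 0 is [[2, 0], [0, 0]] with rank 1, so corank 1. A Groebner basis of the Jacobian ideal J(f) in C{x,y} is {y^3, x}; counting standard monomials gives mu = 3. Corank 1: A-series; mu = 3 gives A_3.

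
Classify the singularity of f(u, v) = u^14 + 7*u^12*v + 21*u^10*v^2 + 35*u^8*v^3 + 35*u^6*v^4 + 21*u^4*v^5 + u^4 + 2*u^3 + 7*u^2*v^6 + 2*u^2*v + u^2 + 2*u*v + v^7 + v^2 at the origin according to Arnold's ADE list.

A_{6}

The Hessian of f at 0 has rank 1. Corank 1: A-series; mu = 6 gives A_6.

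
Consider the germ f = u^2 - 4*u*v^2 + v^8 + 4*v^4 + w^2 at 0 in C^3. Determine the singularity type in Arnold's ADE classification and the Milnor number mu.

The Hessian of f at 0 is [[2, 0, 0], [0, 0, 0], [0, 0, 2]] with rank 2, so corank 1. A Groebner basis of the Jacobian ideal J(f) in C{u,v,w} is {u^4, u^3*v, -u/2 + v^2, w}; counting standard monomials gives mu = 7. Corank 1: A-series; mu = 7 gives A_7.

Type A_{7}, Milnor number mu = 7.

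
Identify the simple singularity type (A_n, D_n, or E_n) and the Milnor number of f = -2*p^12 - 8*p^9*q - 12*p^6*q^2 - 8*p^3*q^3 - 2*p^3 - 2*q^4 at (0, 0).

Type E_6, Milnor number mu = 6.

The Hessian of f at 0 has rank 0. Corank 2; j^3 = -2*p^3 is a perfect cube, so E-series; the 4-jet and mu = 6 give E_6.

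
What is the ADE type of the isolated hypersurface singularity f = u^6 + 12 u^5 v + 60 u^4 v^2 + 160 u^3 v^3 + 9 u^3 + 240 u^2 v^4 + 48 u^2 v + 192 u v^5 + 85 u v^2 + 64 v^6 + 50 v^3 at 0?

D_{7}

The Hessian of f at 0 is [[0, 0], [0, 0]] with rank 0, so corank 2. A Groebner basis of the Jacobian ideal J(f) in C{u,v} is {-243*u*v/2 + v^5 - 405*v^2/2, u*v^2 + 5*v^3/3, u^2 + 11*u*v/3 + 10*v^2/3}; counting standard monomials gives mu = 7. Corank 2; j^3 = (u + 2*v)*(3*u + 5*v)^2 has shape L^2 M (L != M), so D-series; mu = 7 gives D_7.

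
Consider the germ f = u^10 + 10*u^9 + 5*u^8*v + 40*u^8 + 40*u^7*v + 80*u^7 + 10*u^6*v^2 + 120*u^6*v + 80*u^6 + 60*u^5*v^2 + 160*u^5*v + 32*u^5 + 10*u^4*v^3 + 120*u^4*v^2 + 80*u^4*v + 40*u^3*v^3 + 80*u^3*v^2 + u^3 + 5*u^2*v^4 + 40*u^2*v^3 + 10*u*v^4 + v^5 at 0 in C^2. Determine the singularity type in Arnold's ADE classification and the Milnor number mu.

The Hessian of f at 0 has rank 0. Corank 2; j^3 = u^3 is a perfect cube, so E-series; the 5-jet and mu = 8 give E_8.

Type E8, Milnor number mu = 8.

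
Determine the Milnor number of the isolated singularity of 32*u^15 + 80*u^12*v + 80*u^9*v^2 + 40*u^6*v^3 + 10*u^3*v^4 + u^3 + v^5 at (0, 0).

8

The Hessian of f at 0 has rank 0. Corank 2; j^3 = u^3 is a perfect cube, so E-series; the 5-jet and mu = 8 give E_8.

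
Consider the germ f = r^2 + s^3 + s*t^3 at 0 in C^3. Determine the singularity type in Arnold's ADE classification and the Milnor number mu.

Type E7, Milnor number mu = 7.

The Hessian of f at 0 has rank 1. Corank 2; j^3 = s^3 is a perfect cube, so E-series; the 4-jet and mu = 7 give E_7.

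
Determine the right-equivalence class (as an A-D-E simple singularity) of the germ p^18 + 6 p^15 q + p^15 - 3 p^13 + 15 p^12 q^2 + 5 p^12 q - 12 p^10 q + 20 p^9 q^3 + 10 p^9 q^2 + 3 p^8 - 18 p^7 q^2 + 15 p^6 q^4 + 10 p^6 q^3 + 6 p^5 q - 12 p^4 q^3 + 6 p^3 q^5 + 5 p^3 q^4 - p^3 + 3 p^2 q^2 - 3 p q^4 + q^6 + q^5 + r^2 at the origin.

E_{8}

The Hessian of f at 0 has rank 1. Corank 2; j^3 = -p^3 is a perfect cube, so E-series; the 5-jet and mu = 8 give E_8.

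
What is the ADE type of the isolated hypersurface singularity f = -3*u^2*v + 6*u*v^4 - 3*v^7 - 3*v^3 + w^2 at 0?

D_4

The Hessian of f at 0 has rank 1. Corank 2; j^3 = -3*v*(u^2 + v^2) splits into three distinct lines over C (the quadratic factor has nonzero discriminant), so D_4.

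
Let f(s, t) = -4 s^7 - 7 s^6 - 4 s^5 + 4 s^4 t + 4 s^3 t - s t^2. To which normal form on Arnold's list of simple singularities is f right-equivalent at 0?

D7

The Hessian of f at 0 has rank 0. Corank 2; j^3 = -s*t^2 has shape L^2 M (L != M), so D-series; mu = 7 gives D_7.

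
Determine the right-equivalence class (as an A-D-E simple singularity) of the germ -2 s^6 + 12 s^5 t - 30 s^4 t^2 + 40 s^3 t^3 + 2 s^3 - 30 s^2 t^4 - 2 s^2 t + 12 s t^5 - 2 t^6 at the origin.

D_{7}

The Hessian of f at 0 has rank 0. Corank 2; j^3 = 2*s^2*(s - t) has shape L^2 M (L != M), so D-series; mu = 7 gives D_7.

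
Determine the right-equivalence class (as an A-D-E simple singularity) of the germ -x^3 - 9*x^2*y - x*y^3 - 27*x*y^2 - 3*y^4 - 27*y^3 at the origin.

E7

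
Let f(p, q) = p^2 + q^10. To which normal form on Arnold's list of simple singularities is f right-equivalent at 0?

A_{9}

The Hessian of f at 0 has rank 1. Corank 1: A-series; mu = 9 gives A_9.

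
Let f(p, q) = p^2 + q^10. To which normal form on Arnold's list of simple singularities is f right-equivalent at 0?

A9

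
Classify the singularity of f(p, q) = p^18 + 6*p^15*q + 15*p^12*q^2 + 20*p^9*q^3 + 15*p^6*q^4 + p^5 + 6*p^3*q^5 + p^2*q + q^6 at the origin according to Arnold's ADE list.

The Hessian of f at 0 has rank 0. Corank 2; j^3 = p^2*q has shape L^2 M (L != M), so D-series; mu = 7 gives D_7.

D_7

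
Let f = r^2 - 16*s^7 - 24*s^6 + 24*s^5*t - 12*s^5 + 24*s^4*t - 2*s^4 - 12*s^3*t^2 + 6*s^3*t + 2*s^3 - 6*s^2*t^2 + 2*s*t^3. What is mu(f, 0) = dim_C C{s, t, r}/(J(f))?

7

The Hessian of f at 0 has rank 1. Corank 2; j^3 = 2*s^3 is a perfect cube, so E-series; the 4-jet and mu = 7 give E_7.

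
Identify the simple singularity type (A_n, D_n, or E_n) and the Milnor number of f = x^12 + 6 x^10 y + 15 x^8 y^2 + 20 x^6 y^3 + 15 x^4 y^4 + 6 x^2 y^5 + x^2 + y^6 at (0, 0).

Type A5, Milnor number mu = 5.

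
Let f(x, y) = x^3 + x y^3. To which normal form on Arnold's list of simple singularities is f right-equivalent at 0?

E_{7}

The Hessian of f at 0 has rank 0. Corank 2; j^3 = x^3 is a perfect cube, so E-series; the 4-jet and mu = 7 give E_7.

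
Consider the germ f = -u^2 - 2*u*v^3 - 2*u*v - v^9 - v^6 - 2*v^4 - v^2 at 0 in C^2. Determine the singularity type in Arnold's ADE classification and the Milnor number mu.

Type A_{8}, Milnor number mu = 8.

The Hessian of f at 0 has rank 1. Corank 1: A-series; mu = 8 gives A_8.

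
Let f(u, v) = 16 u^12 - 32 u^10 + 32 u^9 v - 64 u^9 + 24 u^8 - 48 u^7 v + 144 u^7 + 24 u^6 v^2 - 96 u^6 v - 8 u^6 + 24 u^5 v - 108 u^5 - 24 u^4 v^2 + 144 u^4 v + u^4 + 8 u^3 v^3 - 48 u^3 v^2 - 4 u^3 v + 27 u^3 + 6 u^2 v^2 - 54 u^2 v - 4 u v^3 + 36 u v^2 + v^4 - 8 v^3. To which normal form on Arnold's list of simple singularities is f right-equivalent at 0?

The Hessian of f at 0 has rank 0. Corank 2; j^3 = (3*u - 2*v)^3 is a perfect cube, so E-series; the 4-jet and mu = 6 give E_6.

E_{6}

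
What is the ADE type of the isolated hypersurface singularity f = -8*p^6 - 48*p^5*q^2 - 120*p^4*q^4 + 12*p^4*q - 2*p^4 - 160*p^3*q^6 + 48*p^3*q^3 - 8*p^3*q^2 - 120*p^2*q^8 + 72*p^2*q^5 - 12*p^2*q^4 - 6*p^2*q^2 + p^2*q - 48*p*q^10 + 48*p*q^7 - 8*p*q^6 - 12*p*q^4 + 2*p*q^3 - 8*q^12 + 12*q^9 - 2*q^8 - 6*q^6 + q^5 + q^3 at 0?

D_4

The Hessian of f at 0 has rank 0. Corank 2; j^3 = q*(p^2 + q^2) splits into three distinct lines over C (the quadratic factor has nonzero discriminant), so D_4.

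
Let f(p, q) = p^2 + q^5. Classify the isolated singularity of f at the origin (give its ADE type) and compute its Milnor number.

The Hessian of f at 0 is [[2, 0], [0, 0]] with rank 1, so corank 1. A Groebner basis of the Jacobian ideal J(f) in C{p,q} is {q^4, p}; counting standard monomials gives mu = 4. Corank 1: A-series; mu = 4 gives A_4.

Type A_4, Milnor number mu = 4.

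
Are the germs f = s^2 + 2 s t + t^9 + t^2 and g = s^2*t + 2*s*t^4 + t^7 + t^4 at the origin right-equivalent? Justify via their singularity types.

No.

The Hessian of f at 0 has rank 1. Corank 1: A-series; mu = 8 gives A_8. The Hessian of g at 0 has rank 0. Corank 2; j^3 = s^2*t has shape L^2 M (L != M), so D-series; mu = 5 gives D_5. f is A_8 but g is D_5, hence not right-equivalent.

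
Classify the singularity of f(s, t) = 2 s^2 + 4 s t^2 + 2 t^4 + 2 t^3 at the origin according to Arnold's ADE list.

A_2

The Hessian of f at 0 is [[4, 0], [0, 0]] with rank 1, so corank 1. A Groebner basis of the Jacobian ideal J(f) in C{s,t} is {t^2, s}; counting standard monomials gives mu = 2. Corank 1: A-series; mu = 2 gives A_2.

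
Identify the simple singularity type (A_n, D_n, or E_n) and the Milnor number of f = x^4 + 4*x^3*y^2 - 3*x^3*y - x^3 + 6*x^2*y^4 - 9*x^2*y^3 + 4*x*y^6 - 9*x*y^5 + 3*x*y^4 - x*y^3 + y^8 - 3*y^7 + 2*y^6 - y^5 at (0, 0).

The Hessian of f at 0 is [[0, 0], [0, 0]] with rank 0, so corank 2. A Groebner basis of the Jacobian ideal J(f) in C{x,y} is {-x^2/2 + y^4 - y^3/6, x^3, x^2*y + x^2/6 + y^3/18, 5*x^2/6 + x*y^2 + 5*y^3/18}; counting standard monomials gives mu = 7. Corank 2; j^3 = -x^3 is a perfect cube, so E-series; the 4-jet and mu = 7 give E_7.

Type E7, Milnor number mu = 7.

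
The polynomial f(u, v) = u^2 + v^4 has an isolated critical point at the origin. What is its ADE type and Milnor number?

Type A_3, Milnor number mu = 3.

The Hessian of f at 0 has rank 1. Corank 1: A-series; mu = 3 gives A_3.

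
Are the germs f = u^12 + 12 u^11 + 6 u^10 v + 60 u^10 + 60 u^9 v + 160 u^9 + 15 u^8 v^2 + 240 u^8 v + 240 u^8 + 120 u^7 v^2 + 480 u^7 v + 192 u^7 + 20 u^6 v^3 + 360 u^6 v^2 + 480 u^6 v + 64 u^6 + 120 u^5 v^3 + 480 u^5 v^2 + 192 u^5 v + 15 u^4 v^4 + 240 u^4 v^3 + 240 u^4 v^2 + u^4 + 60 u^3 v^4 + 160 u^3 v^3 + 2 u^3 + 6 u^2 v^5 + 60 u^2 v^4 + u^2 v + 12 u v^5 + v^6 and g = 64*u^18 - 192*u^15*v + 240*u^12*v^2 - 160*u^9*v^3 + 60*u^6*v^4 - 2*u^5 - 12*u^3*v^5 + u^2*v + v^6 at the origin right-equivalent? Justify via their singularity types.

The Hessian of f at 0 has rank 0. Corank 2; j^3 = u^2*(2*u + v) has shape L^2 M (L != M), so D-series; mu = 7 gives D_7. The Hessian of g at 0 has rank 0. Corank 2; j^3 = u^2*v has shape L^2 M (L != M), so D-series; mu = 7 gives D_7. Both have type D_7, hence right-equivalent.

Yes.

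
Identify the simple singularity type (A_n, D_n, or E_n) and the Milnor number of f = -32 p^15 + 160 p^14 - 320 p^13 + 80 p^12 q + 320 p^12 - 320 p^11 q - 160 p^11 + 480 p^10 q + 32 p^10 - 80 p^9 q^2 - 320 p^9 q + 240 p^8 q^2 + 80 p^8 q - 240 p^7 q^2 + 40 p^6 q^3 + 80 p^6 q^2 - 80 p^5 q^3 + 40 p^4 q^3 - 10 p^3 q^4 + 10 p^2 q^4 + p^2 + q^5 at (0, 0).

Type A_4, Milnor number mu = 4.

The Hessian of f at 0 has rank 1. Corank 1: A-series; mu = 4 gives A_4.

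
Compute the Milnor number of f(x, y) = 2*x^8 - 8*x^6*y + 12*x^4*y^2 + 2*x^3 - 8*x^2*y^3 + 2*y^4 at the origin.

6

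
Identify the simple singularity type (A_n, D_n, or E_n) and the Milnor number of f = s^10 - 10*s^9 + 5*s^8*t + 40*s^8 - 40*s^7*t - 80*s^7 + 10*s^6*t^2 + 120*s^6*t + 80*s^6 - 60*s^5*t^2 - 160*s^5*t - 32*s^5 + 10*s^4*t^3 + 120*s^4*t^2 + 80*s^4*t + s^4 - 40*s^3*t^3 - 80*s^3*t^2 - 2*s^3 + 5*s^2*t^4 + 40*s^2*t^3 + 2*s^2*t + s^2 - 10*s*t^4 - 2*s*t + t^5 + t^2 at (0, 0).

Type A4, Milnor number mu = 4.

The Hessian of f at 0 has rank 1. Corank 1: A-series; mu = 4 gives A_4.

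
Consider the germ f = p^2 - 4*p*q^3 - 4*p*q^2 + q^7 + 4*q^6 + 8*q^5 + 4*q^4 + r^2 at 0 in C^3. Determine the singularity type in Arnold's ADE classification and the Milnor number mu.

The Hessian of f at 0 has rank 2. Corank 1: A-series; mu = 6 gives A_6.

Type A_{6}, Milnor number mu = 6.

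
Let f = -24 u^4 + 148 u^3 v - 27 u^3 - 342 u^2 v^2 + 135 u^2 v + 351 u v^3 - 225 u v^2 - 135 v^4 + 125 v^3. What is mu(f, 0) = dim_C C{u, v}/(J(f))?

The Hessian of f at 0 has rank 0. Corank 2; j^3 = -(3*u - 5*v)^3 is a perfect cube, so E-series; the 4-jet and mu = 7 give E_7.

7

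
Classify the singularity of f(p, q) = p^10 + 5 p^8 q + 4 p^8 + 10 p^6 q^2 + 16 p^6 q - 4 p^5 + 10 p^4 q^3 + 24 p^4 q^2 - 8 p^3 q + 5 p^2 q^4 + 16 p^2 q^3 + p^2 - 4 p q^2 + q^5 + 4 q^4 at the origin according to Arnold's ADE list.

The Hessian of f at 0 has rank 1. Corank 1: A-series; mu = 4 gives A_4.

A_{4}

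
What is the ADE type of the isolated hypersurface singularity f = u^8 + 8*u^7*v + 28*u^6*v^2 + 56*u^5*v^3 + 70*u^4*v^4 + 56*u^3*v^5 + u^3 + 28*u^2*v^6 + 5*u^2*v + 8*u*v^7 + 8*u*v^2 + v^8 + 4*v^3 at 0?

D_{9}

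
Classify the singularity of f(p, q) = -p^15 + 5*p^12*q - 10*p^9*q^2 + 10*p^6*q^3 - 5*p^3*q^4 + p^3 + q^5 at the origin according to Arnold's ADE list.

The Hessian of f at 0 has rank 0. Corank 2; j^3 = p^3 is a perfect cube, so E-series; the 5-jet and mu = 8 give E_8.

E_8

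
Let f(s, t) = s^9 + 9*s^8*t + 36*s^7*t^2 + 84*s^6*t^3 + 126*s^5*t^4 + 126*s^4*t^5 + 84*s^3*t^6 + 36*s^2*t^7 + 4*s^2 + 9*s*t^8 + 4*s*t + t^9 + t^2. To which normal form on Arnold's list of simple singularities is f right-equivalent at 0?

A_8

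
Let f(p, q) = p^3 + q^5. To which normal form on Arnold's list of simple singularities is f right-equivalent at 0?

E8

The Hessian of f at 0 has rank 0. Corank 2; j^3 = p^3 is a perfect cube, so E-series; the 5-jet and mu = 8 give E_8.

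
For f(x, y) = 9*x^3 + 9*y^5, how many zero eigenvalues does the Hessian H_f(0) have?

2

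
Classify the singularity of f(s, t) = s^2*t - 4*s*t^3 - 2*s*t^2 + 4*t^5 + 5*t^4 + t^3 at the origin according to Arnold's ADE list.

The Hessian of f at 0 is [[0, 0], [0, 0]] with rank 0, so corank 2. A Groebner basis of the Jacobian ideal J(f) in C{s,t} is {s*t^2 - s*t/2 + t^2/2, -s*t/2 + t^3 + t^2/2, s^2 - t^2}; counting standard monomials gives mu = 5. Corank 2; j^3 = t*(s - t)^2 has shape L^2 M (L != M), so D-series; mu = 5 gives D_5.

D_5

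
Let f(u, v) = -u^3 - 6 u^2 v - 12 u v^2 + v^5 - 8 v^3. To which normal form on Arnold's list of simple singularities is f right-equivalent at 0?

E8

The Hessian of f at 0 is [[0, 0], [0, 0]] with rank 0, so corank 2. A Groebner basis of the Jacobian ideal J(f) in C{u,v} is {v^4, u^2 + 4*u*v + 4*v^2}; counting standard monomials gives mu = 8. Corank 2; j^3 = -(u + 2*v)^3 is a perfect cube, so E-series; the 5-jet and mu = 8 give E_8.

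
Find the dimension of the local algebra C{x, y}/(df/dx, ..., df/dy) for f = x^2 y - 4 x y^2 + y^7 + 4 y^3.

8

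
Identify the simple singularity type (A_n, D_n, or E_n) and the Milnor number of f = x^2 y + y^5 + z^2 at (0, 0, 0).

The Hessian of f at 0 has rank 1. Corank 2; j^3 = x^2*y has shape L^2 M (L != M), so D-series; mu = 6 gives D_6.

Type D_6, Milnor number mu = 6.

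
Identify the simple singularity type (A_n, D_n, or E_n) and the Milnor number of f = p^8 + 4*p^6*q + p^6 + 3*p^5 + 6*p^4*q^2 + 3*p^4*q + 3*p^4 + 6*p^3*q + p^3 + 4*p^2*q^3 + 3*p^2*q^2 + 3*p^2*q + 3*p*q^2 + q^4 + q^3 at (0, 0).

The Hessian of f at 0 is [[0, 0], [0, 0]] with rank 0, so corank 2. A Groebner basis of the Jacobian ideal J(f) in C{p,q} is {p^3 + 3*p^2/2 + 3*p*q + 3*q^2/2, p^2*q - p^2 - 2*p*q - q^2, p^2/2 + p*q^2 + p*q + q^2/2, q^3}; counting standard monomials gives mu = 6. Corank 2; j^3 = (p + q)^3 is a perfect cube, so E-series; the 4-jet and mu = 6 give E_6.

Type E6, Milnor number mu = 6.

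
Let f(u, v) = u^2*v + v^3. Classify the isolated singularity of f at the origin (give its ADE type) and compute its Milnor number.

Type D4, Milnor number mu = 4.

The Hessian of f at 0 has rank 0. Corank 2; j^3 = v*(u^2 + v^2) splits into three distinct lines over C (the quadratic factor has nonzero discriminant), so D_4.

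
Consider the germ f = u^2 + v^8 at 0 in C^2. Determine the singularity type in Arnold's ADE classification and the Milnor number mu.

The Hessian of f at 0 has rank 1. Corank 1: A-series; mu = 7 gives A_7.

Type A7, Milnor number mu = 7.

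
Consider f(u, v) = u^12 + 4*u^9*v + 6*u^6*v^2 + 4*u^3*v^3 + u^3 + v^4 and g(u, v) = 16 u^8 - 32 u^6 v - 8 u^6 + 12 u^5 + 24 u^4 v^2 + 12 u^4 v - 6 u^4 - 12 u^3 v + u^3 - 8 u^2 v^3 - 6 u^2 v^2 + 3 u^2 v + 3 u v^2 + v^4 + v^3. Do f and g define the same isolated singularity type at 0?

Yes.

The Hessian of f at 0 has rank 0. Corank 2; j^3 = u^3 is a perfect cube, so E-series; the 4-jet and mu = 6 give E_6. The Hessian of g at 0 has rank 0. Corank 2; j^3 = (u + v)^3 is a perfect cube, so E-series; the 4-jet and mu = 6 give E_6. Both have type E_6, hence right-equivalent.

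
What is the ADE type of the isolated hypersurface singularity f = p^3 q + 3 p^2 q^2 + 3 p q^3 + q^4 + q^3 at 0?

E7

The Hessian of f at 0 has rank 0. Corank 2; j^3 = q^3 is a perfect cube, so E-series; the 4-jet and mu = 7 give E_7.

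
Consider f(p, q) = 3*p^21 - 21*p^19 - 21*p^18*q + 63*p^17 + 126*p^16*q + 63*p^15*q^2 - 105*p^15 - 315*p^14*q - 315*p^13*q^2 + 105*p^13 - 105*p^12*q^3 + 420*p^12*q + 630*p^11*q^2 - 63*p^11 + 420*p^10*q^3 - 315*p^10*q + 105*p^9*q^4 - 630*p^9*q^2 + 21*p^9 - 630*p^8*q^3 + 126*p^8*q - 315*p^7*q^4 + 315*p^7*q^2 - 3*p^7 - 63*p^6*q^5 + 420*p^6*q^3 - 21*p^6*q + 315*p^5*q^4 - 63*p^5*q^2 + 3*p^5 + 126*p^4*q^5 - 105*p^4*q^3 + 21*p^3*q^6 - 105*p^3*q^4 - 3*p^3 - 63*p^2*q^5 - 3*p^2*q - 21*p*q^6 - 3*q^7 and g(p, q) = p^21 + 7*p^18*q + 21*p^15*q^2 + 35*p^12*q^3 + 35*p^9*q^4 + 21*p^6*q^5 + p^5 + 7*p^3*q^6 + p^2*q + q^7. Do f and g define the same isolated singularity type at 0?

The Hessian of f at 0 is [[0, 0], [0, 0]] with rank 0, so corank 2. A Groebner basis of the Jacobian ideal J(f) in C{p,q} is {-p*q/7 + q^6, p*q^2, p^2 + p*q}; counting standard monomials gives mu = 8. Corank 2; j^3 = -3*p^2*(p + q) has shape L^2 M (L != M), so D-series; mu = 8 gives D_8. The Hessian of g at 0 is [[0, 0], [0, 0]] with rank 0, so corank 2. A Groebner basis of the Jacobian ideal J(g) in C{p,q} is {p^2/7 + q^6, p^3, p*q}; counting standard monomials gives mu = 8. Corank 2; j^3 = p^2*q has shape L^2 M (L != M), so D-series; mu = 8 gives D_8. Both have type D_8, hence right-equivalent.

Yes.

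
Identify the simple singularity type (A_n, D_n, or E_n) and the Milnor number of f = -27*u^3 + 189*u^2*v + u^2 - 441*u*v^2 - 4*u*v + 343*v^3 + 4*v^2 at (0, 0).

The Hessian of f at 0 has rank 1. Corank 1: A-series; mu = 2 gives A_2.

Type A_{2}, Milnor number mu = 2.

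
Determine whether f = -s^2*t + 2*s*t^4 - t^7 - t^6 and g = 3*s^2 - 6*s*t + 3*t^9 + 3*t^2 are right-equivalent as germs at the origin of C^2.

The Hessian of f at 0 has rank 0. Corank 2; j^3 = -s^2*t has shape L^2 M (L != M), so D-series; mu = 7 gives D_7. The Hessian of g at 0 has rank 1. Corank 1: A-series; mu = 8 gives A_8. f is D_7 but g is A_8, hence not right-equivalent.

No.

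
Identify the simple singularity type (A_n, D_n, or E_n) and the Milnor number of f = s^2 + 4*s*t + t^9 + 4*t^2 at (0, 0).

The Hessian of f at 0 has rank 1. Corank 1: A-series; mu = 8 gives A_8.

Type A_{8}, Milnor number mu = 8.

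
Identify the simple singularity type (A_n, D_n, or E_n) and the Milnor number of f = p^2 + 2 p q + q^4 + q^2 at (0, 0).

Type A_3, Milnor number mu = 3.

The Hessian of f at 0 has rank 1. Corank 1: A-series; mu = 3 gives A_3.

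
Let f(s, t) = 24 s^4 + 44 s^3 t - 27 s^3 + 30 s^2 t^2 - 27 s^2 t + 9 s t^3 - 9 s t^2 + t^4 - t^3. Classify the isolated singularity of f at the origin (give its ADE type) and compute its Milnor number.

Type E7, Milnor number mu = 7.

The Hessian of f at 0 is [[0, 0], [0, 0]] with rank 0, so corank 2. A Groebner basis of the Jacobian ideal J(f) in C{s,t} is {19683*s^2/4 + 6561*s*t/2 + t^4 - 27*t^3/4 + 2187*t^2/4, s^3 - 135*s^2/4 - 45*s*t/2 + t^3/12 - 15*t^2/4, s^2*t + 243*s^2/4 + 81*s*t/2 - 7*t^3/36 + 27*t^2/4, -81*s^2 + s*t^2 - 54*s*t + 4*t^3/9 - 9*t^2}; counting standard monomials gives mu = 7. Corank 2; j^3 = -(3*s + t)^3 is a perfect cube, so E-series; the 4-jet and mu = 7 give E_7.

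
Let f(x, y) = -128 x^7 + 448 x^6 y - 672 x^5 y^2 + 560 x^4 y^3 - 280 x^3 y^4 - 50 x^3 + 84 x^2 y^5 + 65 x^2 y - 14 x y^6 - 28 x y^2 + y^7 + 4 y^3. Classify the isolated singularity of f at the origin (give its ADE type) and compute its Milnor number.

Type D_8, Milnor number mu = 8.

The Hessian of f at 0 has rank 0. Corank 2; j^3 = -(2*x - y)*(5*x - 2*y)^2 has shape L^2 M (L != M), so D-series; mu = 8 gives D_8.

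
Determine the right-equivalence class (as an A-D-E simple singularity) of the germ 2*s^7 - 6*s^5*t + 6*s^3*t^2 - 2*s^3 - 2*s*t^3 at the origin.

The Hessian of f at 0 is [[0, 0], [0, 0]] with rank 0, so corank 2. A Groebner basis of the Jacobian ideal J(f) in C{s,t} is {s^3, s*t^2, 3*s^2 + t^3}; counting standard monomials gives mu = 7. Corank 2; j^3 = -2*s^3 is a perfect cube, so E-series; the 4-jet and mu = 7 give E_7.

E_{7}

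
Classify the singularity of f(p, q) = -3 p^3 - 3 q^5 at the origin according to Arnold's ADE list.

E_8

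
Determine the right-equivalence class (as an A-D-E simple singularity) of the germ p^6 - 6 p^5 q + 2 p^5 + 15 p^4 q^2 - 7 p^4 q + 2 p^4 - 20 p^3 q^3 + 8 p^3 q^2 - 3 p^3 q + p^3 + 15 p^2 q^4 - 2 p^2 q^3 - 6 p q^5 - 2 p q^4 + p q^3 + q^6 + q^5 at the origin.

E_7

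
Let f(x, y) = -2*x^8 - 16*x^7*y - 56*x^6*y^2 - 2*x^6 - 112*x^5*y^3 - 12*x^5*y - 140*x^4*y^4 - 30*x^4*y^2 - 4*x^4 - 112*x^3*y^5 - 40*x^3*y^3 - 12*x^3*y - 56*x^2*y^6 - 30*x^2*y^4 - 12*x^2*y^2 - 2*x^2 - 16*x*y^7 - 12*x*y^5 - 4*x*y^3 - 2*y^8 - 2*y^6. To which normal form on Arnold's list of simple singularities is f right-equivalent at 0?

A_{7}

The Hessian of f at 0 is [[-4, 0], [0, 0]] with rank 1, so corank 1. A Groebner basis of the Jacobian ideal J(f) in C{x,y} is {-3*x^2 + x*y + y^4, x^3, x^2*y, x*y^2 + x/3 + y^3/3}; counting standard monomials gives mu = 7. Corank 1: A-series; mu = 7 gives A_7.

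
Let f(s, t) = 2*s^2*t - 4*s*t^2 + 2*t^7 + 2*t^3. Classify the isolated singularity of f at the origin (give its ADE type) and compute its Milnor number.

The Hessian of f at 0 has rank 0. Corank 2; j^3 = 2*t*(s - t)^2 has shape L^2 M (L != M), so D-series; mu = 8 gives D_8.

Type D8, Milnor number mu = 8.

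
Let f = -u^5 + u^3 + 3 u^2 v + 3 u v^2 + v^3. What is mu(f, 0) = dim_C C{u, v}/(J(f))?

8

The Hessian of f at 0 has rank 0. Corank 2; j^3 = (u + v)^3 is a perfect cube, so E-series; the 5-jet and mu = 8 give E_8.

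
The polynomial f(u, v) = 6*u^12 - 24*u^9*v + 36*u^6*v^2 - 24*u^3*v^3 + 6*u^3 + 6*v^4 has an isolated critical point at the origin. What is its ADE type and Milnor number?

The Hessian of f at 0 has rank 0. Corank 2; j^3 = 6*u^3 is a perfect cube, so E-series; the 4-jet and mu = 6 give E_6.

Type E6, Milnor number mu = 6.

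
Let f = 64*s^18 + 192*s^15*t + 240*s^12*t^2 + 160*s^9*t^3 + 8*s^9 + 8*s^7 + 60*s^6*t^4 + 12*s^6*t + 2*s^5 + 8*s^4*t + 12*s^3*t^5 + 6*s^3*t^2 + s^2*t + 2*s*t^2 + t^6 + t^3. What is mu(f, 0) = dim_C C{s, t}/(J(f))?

The Hessian of f at 0 is [[0, 0], [0, 0]] with rank 0, so corank 2. A Groebner basis of the Jacobian ideal J(f) in C{s,t} is {-s*t/2 + t^4 - t^2/2, s^3 + s^2 + 2*s*t + t^3 + t^2, s^2*t - 2*s^2/3 - 4*s*t/3 - t^3 - 2*t^2/3, s^2/3 + s*t^2 + 2*s*t/3 + t^3 + t^2/3}; counting standard monomials gives mu = 7. Corank 2; j^3 = t*(s + t)^2 has shape L^2 M (L != M), so D-series; mu = 7 gives D_7.

7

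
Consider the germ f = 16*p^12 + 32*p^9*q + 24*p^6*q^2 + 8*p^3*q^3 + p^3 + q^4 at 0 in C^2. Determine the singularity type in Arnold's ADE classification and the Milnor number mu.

Type E6, Milnor number mu = 6.

The Hessian of f at 0 has rank 0. Corank 2; j^3 = p^3 is a perfect cube, so E-series; the 4-jet and mu = 6 give E_6.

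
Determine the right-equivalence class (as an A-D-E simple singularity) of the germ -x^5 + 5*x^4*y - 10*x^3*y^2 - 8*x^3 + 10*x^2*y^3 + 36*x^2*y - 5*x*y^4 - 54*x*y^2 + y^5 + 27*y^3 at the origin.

E8

The Hessian of f at 0 is [[0, 0], [0, 0]] with rank 0, so corank 2. A Groebner basis of the Jacobian ideal J(f) in C{x,y} is {y^5, x*y^3 - 11*y^4/8, x^2 - 3*x*y + 9*y^2/4}; counting standard monomials gives mu = 8. Corank 2; j^3 = -(2*x - 3*y)^3 is a perfect cube, so E-series; the 5-jet and mu = 8 give E_8.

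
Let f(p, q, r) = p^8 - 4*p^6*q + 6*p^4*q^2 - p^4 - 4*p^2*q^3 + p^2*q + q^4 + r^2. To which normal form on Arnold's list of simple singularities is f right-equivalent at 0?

D5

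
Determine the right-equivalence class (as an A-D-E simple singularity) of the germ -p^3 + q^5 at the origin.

E_8

The Hessian of f at 0 is [[0, 0], [0, 0]] with rank 0, so corank 2. A Groebner basis of the Jacobian ideal J(f) in C{p,q} is {q^4, p^2}; counting standard monomials gives mu = 8. Corank 2; j^3 = -p^3 is a perfect cube, so E-series; the 5-jet and mu = 8 give E_8.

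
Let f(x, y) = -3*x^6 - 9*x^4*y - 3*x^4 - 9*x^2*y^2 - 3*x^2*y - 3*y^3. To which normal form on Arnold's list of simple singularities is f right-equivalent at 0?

D_4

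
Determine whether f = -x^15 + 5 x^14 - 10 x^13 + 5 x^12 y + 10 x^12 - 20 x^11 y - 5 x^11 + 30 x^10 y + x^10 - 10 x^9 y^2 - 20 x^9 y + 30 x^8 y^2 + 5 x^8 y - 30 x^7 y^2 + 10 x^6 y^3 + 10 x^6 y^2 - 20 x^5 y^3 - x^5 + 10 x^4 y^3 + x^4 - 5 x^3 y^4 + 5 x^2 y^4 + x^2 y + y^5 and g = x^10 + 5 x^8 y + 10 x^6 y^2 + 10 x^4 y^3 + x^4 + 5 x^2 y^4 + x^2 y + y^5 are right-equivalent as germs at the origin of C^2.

Yes.

The Hessian of f at 0 has rank 0. Corank 2; j^3 = x^2*y has shape L^2 M (L != M), so D-series; mu = 6 gives D_6. The Hessian of g at 0 has rank 0. Corank 2; j^3 = x^2*y has shape L^2 M (L != M), so D-series; mu = 6 gives D_6. Both have type D_6, hence right-equivalent.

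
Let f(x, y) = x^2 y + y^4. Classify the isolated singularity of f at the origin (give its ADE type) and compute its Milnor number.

The Hessian of f at 0 has rank 0. Corank 2; j^3 = x^2*y has shape L^2 M (L != M), so D-series; mu = 5 gives D_5.

Type D_{5}, Milnor number mu = 5.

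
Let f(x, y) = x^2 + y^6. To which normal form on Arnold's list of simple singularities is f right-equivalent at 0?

A_5

The Hessian of f at 0 is [[2, 0], [0, 0]] with rank 1, so corank 1. A Groebner basis of the Jacobian ideal J(f) in C{x,y} is {y^5, x}; counting standard monomials gives mu = 5. Corank 1: A-series; mu = 5 gives A_5.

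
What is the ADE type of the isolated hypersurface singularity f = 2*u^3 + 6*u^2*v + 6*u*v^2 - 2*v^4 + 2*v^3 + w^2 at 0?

E6

The Hessian of f at 0 has rank 1. Corank 2; j^3 = 2*(u + v)^3 is a perfect cube, so E-series; the 4-jet and mu = 6 give E_6.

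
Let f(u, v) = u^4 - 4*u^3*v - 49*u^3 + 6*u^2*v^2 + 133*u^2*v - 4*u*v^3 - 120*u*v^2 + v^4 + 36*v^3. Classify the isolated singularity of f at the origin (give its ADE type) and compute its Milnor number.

Type D_5, Milnor number mu = 5.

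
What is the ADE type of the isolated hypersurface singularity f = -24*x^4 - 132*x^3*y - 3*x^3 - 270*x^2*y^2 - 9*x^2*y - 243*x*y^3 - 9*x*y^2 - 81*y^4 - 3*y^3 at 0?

E_{7}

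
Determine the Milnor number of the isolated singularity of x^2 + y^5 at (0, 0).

The Hessian of f at 0 has rank 1. Corank 1: A-series; mu = 4 gives A_4.

4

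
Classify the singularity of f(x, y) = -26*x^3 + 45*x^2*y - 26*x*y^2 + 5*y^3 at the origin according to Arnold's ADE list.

D_4

The Hessian of f at 0 is [[0, 0], [0, 0]] with rank 0, so corank 2. A Groebner basis of the Jacobian ideal J(f) in C{x,y} is {y^3, x^2 + y^2/3, x*y}; counting standard monomials gives mu = 4. Corank 2; j^3 = -(2*x - y)*(13*x^2 - 16*x*y + 5*y^2) splits into three distinct lines over C (the quadratic factor has nonzero discriminant), so D_4.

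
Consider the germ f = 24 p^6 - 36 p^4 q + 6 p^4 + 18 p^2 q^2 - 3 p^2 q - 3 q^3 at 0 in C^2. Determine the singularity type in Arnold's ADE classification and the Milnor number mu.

Type D_4, Milnor number mu = 4.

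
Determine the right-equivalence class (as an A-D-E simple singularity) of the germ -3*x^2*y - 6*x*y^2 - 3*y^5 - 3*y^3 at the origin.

D6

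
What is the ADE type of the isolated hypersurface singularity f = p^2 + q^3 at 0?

A2

The Hessian of f at 0 has rank 1. Corank 1: A-series; mu = 2 gives A_2.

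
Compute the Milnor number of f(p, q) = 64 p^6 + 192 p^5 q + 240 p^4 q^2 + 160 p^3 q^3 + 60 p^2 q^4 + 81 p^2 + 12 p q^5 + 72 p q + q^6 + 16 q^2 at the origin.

5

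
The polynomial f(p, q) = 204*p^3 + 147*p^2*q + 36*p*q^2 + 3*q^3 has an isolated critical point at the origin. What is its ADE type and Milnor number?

Type D4, Milnor number mu = 4.

The Hessian of f at 0 is [[0, 0], [0, 0]] with rank 0, so corank 2. A Groebner basis of the Jacobian ideal J(f) in C{p,q} is {q^3, p^2 - 3*q^2/47, p*q + 12*q^2/47}; counting standard monomials gives mu = 4. Corank 2; j^3 = 3*(4*p + q)*(17*p^2 + 8*p*q + q^2) splits into three distinct lines over C (the quadratic factor has nonzero discriminant), so D_4.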